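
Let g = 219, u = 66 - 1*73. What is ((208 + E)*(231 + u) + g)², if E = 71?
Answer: 3933171225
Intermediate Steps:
u = -7 (u = 66 - 73 = -7)
((208 + E)*(231 + u) + g)² = ((208 + 71)*(231 - 7) + 219)² = (279*224 + 219)² = (62496 + 219)² = 62715² = 3933171225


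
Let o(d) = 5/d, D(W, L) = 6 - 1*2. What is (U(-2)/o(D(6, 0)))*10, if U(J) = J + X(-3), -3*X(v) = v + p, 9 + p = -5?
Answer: 88/3 ≈ 29.333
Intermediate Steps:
p = -14 (p = -9 - 5 = -14)
D(W, L) = 4 (D(W, L) = 6 - 2 = 4)
X(v) = 14/3 - v/3 (X(v) = -(v - 14)/3 = -(-14 + v)/3 = 14/3 - v/3)
U(J) = 17/3 + J (U(J) = J + (14/3 - ⅓*(-3)) = J + (14/3 + 1) = J + 17/3 = 17/3 + J)
(U(-2)/o(D(6, 0)))*10 = ((17/3 - 2)/((5/4)))*10 = (11/(3*((5*(¼)))))*10 = (11/(3*(5/4)))*10 = ((11/3)*(⅘))*10 = (44/15)*10 = 88/3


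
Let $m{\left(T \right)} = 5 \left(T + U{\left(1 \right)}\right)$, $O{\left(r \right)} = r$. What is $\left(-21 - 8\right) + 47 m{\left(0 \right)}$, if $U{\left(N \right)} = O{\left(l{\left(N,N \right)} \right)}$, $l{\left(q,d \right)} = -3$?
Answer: $-734$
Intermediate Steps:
$U{\left(N \right)} = -3$
$m{\left(T \right)} = -15 + 5 T$ ($m{\left(T \right)} = 5 \left(T - 3\right) = 5 \left(-3 + T\right) = -15 + 5 T$)
$\left(-21 - 8\right) + 47 m{\left(0 \right)} = \left(-21 - 8\right) + 47 \left(-15 + 5 \cdot 0\right) = \left(-21 - 8\right) + 47 \left(-15 + 0\right) = -29 + 47 \left(-15\right) = -29 - 705 = -734$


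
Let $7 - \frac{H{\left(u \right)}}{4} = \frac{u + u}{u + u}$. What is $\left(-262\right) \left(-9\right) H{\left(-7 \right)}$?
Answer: $56592$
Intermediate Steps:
$H{\left(u \right)} = 24$ ($H{\left(u \right)} = 28 - 4 \frac{u + u}{u + u} = 28 - 4 \frac{2 u}{2 u} = 28 - 4 \cdot 2 u \frac{1}{2 u} = 28 - 4 = 24$)
$\left(-262\right) \left(-9\right) H{\left(-7 \right)} = \left(-262\right) \left(-9\right) 24 = 2358 \cdot 24 = 56592$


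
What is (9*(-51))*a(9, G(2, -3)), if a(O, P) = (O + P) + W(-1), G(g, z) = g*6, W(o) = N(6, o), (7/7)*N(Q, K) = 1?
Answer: -10098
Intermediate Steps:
N(Q, K) = 1
W(o) = 1
G(g, z) = 6*g
a(O, P) = 1 + O + P (a(O, P) = (O + P) + 1 = 1 + O + P)
(9*(-51))*a(9, G(2, -3)) = (9*(-51))*(1 + 9 + 6*2) = -459*(1 + 9 + 12) = -459*22 = -10098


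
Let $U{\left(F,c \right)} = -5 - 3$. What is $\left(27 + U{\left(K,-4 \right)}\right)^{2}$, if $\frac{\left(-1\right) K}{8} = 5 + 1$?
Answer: $361$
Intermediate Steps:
$K = -48$ ($K = - 8 \left(5 + 1\right) = \left(-8\right) 6 = -48$)
$U{\left(F,c \right)} = -8$
$\left(27 + U{\left(K,-4 \right)}\right)^{2} = \left(27 - 8\right)^{2} = 19^{2} = 361$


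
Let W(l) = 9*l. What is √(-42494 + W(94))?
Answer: 4*I*√2603 ≈ 204.08*I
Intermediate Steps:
√(-42494 + W(94)) = √(-42494 + 9*94) = √(-42494 + 846) = √(-41648) = 4*I*√2603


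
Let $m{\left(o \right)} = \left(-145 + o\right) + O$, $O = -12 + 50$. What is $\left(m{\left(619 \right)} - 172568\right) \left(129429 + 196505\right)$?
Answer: $-56078900304$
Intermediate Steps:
$O = 38$
$m{\left(o \right)} = -107 + o$ ($m{\left(o \right)} = \left(-145 + o\right) + 38 = -107 + o$)
$\left(m{\left(619 \right)} - 172568\right) \left(129429 + 196505\right) = \left(\left(-107 + 619\right) - 172568\right) \left(129429 + 196505\right) = \left(512 - 172568\right) 325934 = \left(-172056\right) 325934 = -56078900304$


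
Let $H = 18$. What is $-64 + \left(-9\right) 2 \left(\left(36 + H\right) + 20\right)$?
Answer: $-1396$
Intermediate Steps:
$-64 + \left(-9\right) 2 \left(\left(36 + H\right) + 20\right) = -64 + \left(-9\right) 2 \left(\left(36 + 18\right) + 20\right) = -64 - 18 \left(54 + 20\right) = -64 - 1332 = -1396$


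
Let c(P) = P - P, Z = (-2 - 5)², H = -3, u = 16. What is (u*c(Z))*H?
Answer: 0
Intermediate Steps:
Z = 49 (Z = (-7)² = 49)
c(P) = 0
(u*c(Z))*H = (16*0)*(-3) = 0*(-3) = 0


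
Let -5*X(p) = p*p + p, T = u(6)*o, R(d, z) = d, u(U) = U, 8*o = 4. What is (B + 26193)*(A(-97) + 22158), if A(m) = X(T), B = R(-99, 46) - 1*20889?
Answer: 115319898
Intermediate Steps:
o = 1/2 (o = (1/8)*4 = 1/2 ≈ 0.50000)
T = 3 (T = 6*(1/2) = 3)
B = -20988 (B = -99 - 1*20889 = -99 - 20889 = -20988)
X(p) = -p/5 - p**2/5 (X(p) = -(p*p + p)/5 = -(p**2 + p)/5 = -(p + p**2)/5 = -p/5 - p**2/5)
A(m) = -12/5 (A(m) = -1/5*3*(1 + 3) = -1/5*3*4 = -12/5)
(B + 26193)*(A(-97) + 22158) = (-20988 + 26193)*(-12/5 + 22158) = 5205*(110778/5) = 115319898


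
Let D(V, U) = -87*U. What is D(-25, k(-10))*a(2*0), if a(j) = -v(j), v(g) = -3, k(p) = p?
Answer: 2610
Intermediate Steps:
a(j) = 3 (a(j) = -1*(-3) = 3)
D(-25, k(-10))*a(2*0) = -87*(-10)*3 = 870*3 = 2610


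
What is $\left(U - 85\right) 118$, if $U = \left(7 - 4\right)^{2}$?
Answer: $-8968$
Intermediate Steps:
$U = 9$ ($U = 3^{2} = 9$)
$\left(U - 85\right) 118 = \left(9 - 85\right) 118 = \left(-76\right) 118 = -8968$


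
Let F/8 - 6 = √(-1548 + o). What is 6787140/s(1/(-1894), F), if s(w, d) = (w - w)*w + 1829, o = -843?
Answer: 218940/59 ≈ 3710.8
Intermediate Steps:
F = 48 + 8*I*√2391 (F = 48 + 8*√(-1548 - 843) = 48 + 8*√(-2391) = 48 + 8*(I*√2391) = 48 + 8*I*√2391 ≈ 48.0 + 391.18*I)
s(w, d) = 1829 (s(w, d) = 0*w + 1829 = 0 + 1829 = 1829)
6787140/s(1/(-1894), F) = 6787140/1829 = 6787140*(1/1829) = 218940/59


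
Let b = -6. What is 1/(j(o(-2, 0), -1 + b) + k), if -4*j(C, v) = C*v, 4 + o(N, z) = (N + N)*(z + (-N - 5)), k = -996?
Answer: -1/982 ≈ -0.0010183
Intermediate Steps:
o(N, z) = -4 + 2*N*(-5 + z - N) (o(N, z) = -4 + (N + N)*(z + (-N - 5)) = -4 + (2*N)*(z + (-5 - N)) = -4 + (2*N)*(-5 + z - N) = -4 + 2*N*(-5 + z - N))
j(C, v) = -C*v/4
1/(j(o(-2, 0), -1 + b) + k) = 1/(-(-4 - 10*(-2) - 2*(-2)**2 + 2*(-2)*0)*(-1 - 6)/4 - 996) = 1/(-1/4*(-4 + 20 - 2*4 + 0)*(-7) - 996) = 1/(-1/4*(-4 + 20 - 8 + 0)*(-7) - 996) = 1/(-1/4*8*(-7) - 996) = 1/(14 - 996) = 1/(-982) = -1/982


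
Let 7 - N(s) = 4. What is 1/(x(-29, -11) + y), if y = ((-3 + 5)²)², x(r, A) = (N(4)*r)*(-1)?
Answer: 1/103 ≈ 0.0097087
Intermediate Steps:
N(s) = 3 (N(s) = 7 - 1*4 = 7 - 4 = 3)
x(r, A) = -3*r (x(r, A) = (3*r)*(-1) = -3*r)
y = 16 (y = (2²)² = 4² = 16)
1/(x(-29, -11) + y) = 1/(-3*(-29) + 16) = 1/(87 + 16) = 1/103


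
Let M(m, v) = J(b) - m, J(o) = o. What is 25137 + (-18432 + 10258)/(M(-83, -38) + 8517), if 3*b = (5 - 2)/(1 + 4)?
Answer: 1080875267/43001 ≈ 25136.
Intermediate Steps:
b = 1/5 (b = ((5 - 2)/(1 + 4))/3 = (3/5)/3 = (3*(1/5))/3 = (1/3)*(3/5) = 1/5 ≈ 0.20000)
M(m, v) = 1/5 - m
25137 + (-18432 + 10258)/(M(-83, -38) + 8517) = 25137 + (-18432 + 10258)/((1/5 - 1*(-83)) + 8517) = 25137 - 8174/((1/5 + 83) + 8517) = 25137 - 8174/(416/5 + 8517) = 25137 - 8174/43001/5 = 25137 - 8174*5/43001 = 25137 - 40870/43001 = 1080875267/43001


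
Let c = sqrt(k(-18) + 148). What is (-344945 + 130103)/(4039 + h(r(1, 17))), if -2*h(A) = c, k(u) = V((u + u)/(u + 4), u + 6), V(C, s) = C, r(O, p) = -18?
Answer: -4049485244/76129589 - 71614*sqrt(7378)/76129589 ≈ -53.273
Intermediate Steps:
k(u) = 2*u/(4 + u) (k(u) = (u + u)/(u + 4) = (2*u)/(4 + u) = 2*u/(4 + u))
c = sqrt(7378)/7 (c = sqrt(2*(-18)/(4 - 18) + 148) = sqrt(2*(-18)/(-14) + 148) = sqrt(2*(-18)*(-1/14) + 148) = sqrt(18/7 + 148) = sqrt(1054/7) = sqrt(7378)/7 ≈ 12.271)
h(A) = -sqrt(7378)/14
(-344945 + 130103)/(4039 + h(r(1, 17))) = (-344945 + 130103)/(4039 - sqrt(7378)/14) = -214842/(4039 - sqrt(7378)/14)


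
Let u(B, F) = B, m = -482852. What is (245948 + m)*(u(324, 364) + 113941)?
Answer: -27069835560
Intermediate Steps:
(245948 + m)*(u(324, 364) + 113941) = (245948 - 482852)*(324 + 113941) = -236904*114265 = -27069835560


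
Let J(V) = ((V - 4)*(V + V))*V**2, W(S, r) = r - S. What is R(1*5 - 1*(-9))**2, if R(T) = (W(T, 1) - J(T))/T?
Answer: 3013241449/196 ≈ 1.5374e+7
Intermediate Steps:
J(V) = 2*V**3*(-4 + V) (J(V) = ((-4 + V)*(2*V))*V**2 = (2*V*(-4 + V))*V**2 = 2*V**3*(-4 + V))
R(T) = (1 - T - 2*T**3*(-4 + T))/T (R(T) = ((1 - T) - 2*T**3*(-4 + T))/T = (1 - T - 2*T**3*(-4 + T))/T)
R(1*5 - 1*(-9))**2 = ((1 - (1*5 - 1*(-9)) + 2*(1*5 - 1*(-9))**3*(4 - (1*5 - 1*(-9))))/(1*5 - 1*(-9)))**2 = ((1 - (5 + 9) + 2*(5 + 9)**3*(4 - (5 + 9)))/(5 + 9))**2 = ((1 - 1*14 + 2*14**3*(4 - 1*14))/14)**2 = ((1 - 14 + 2*2744*(4 - 14))/14)**2 = ((1 - 14 + 2*2744*(-10))/14)**2 = ((1 - 14 - 54880)/14)**2 = ((1/14)*(-54893))**2 = (-54893/14)**2 = 3013241449/196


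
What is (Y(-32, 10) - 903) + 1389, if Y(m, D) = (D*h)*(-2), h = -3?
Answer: 546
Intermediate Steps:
Y(m, D) = 6*D (Y(m, D) = (D*(-3))*(-2) = -3*D*(-2) = 6*D)
(Y(-32, 10) - 903) + 1389 = (6*10 - 903) + 1389 = (60 - 903) + 1389 = -843 + 1389 = 546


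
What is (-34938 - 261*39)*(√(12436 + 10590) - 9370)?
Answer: 422746290 - 45117*√23026 ≈ 4.1590e+8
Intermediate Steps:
(-34938 - 261*39)*(√(12436 + 10590) - 9370) = (-34938 - 10179)*(√23026 - 9370) = -45117*(-9370 + √23026) = 422746290 - 45117*√23026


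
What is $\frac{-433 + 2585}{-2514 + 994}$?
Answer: $- \frac{269}{190} \approx -1.4158$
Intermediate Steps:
$\frac{-433 + 2585}{-2514 + 994} = \frac{2152}{-1520} = 2152 \left(- \frac{1}{1520}\right) = - \frac{269}{190}$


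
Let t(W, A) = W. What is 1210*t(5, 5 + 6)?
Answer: 6050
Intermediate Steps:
1210*t(5, 5 + 6) = 1210*5 = 6050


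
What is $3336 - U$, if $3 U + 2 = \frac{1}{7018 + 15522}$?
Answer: $\frac{225625399}{67620} \approx 3336.7$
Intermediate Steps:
$U = - \frac{45079}{67620}$ ($U = - \frac{2}{3} + \frac{1}{3 \left(7018 + 15522\right)} = - \frac{2}{3} + \frac{1}{3 \cdot 22540} = - \frac{2}{3} + \frac{1}{3} \cdot \frac{1}{22540} = - \frac{2}{3} + \frac{1}{67620} = - \frac{45079}{67620} \approx -0.66665$)
$3336 - U = 3336 - - \frac{45079}{67620} = 3336 + \frac{45079}{67620} = \frac{225625399}{67620}$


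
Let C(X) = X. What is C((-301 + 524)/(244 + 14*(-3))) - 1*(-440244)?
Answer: 88929511/202 ≈ 4.4025e+5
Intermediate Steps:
C((-301 + 524)/(244 + 14*(-3))) - 1*(-440244) = (-301 + 524)/(244 + 14*(-3)) - 1*(-440244) = 223/(244 - 42) + 440244 = 223/202 + 440244 = 88929511/202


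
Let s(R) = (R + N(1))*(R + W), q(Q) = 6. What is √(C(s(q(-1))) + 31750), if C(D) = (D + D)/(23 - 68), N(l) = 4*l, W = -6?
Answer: 5*√1270 ≈ 178.19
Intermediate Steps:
s(R) = (-6 + R)*(4 + R) (s(R) = (R + 4*1)*(R - 6) = (R + 4)*(-6 + R) = (4 + R)*(-6 + R) = (-6 + R)*(4 + R))
C(D) = -2*D/45 (C(D) = (2*D)/(-45) = (2*D)*(-1/45) = -2*D/45)
√(C(s(q(-1))) + 31750) = √(-2*(-24 + 6² - 2*6)/45 + 31750) = √(-2*(-24 + 36 - 12)/45 + 31750) = √(-2/45*0 + 31750) = √(0 + 31750) = √31750 = 5*√1270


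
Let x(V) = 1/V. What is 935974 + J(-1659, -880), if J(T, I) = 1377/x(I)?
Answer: -275786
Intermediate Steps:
J(T, I) = 1377*I (J(T, I) = 1377/(1/I) = 1377*I)
935974 + J(-1659, -880) = 935974 + 1377*(-880) = 935974 - 1211760 = -275786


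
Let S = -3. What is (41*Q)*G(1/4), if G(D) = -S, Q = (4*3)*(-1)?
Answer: -1476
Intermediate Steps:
Q = -12 (Q = 12*(-1) = -12)
G(D) = 3 (G(D) = -1*(-3) = 3)
(41*Q)*G(1/4) = (41*(-12))*3 = -492*3 = -1476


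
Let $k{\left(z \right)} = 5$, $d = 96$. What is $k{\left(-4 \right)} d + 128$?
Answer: $608$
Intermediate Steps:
$k{\left(-4 \right)} d + 128 = 5 \cdot 96 + 128 = 480 + 128 = 608$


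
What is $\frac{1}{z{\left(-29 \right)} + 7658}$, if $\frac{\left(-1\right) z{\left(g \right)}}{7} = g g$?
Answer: $\frac{1}{1771} \approx 0.00056465$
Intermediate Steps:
$z{\left(g \right)} = - 7 g^{2}$ ($z{\left(g \right)} = - 7 g g = - 7 g^{2}$)
$\frac{1}{z{\left(-29 \right)} + 7658} = \frac{1}{- 7 \left(-29\right)^{2} + 7658} = \frac{1}{\left(-7\right) 841 + 7658} = \frac{1}{-5887 + 7658} = \frac{1}{1771}$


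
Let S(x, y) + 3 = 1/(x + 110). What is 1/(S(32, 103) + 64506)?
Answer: 142/9159427 ≈ 1.5503e-5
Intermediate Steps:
S(x, y) = -3 + 1/(110 + x) (S(x, y) = -3 + 1/(x + 110) = -3 + 1/(110 + x))
1/(S(32, 103) + 64506) = 1/((-329 - 3*32)/(110 + 32) + 64506) = 1/((-329 - 96)/142 + 64506) = 1/((1/142)*(-425) + 64506) = 1/(-425/142 + 64506) = 1/(9159427/142) = 142/9159427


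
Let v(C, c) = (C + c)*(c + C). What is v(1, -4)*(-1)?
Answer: -9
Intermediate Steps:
v(C, c) = (C + c)**2 (v(C, c) = (C + c)*(C + c) = (C + c)**2)
v(1, -4)*(-1) = (1 - 4)**2*(-1) = (-3)**2*(-1) = 9*(-1) = -9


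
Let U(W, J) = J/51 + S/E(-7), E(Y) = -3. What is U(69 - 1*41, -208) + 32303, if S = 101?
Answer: 1645528/51 ≈ 32265.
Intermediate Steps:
U(W, J) = -101/3 + J/51 (U(W, J) = J/51 + 101/(-3) = J*(1/51) + 101*(-⅓) = J/51 - 101/3 = -101/3 + J/51)
U(69 - 1*41, -208) + 32303 = (-101/3 + (1/51)*(-208)) + 32303 = (-101/3 - 208/51) + 32303 = -1925/51 + 32303 = 1645528/51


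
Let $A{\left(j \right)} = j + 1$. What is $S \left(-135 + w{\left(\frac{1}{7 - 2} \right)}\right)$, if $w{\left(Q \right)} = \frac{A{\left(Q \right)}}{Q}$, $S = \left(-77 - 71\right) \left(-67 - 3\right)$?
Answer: $-1336440$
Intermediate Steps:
$S = 10360$ ($S = \left(-148\right) \left(-70\right) = 10360$)
$A{\left(j \right)} = 1 + j$
$w{\left(Q \right)} = \frac{1 + Q}{Q}$
$S \left(-135 + w{\left(\frac{1}{7 - 2} \right)}\right) = 10360 \left(-135 + \frac{1 + \frac{1}{7 - 2}}{\frac{1}{7 - 2}}\right) = 10360 \left(-135 + \frac{1 + \frac{1}{5}}{\frac{1}{5}}\right) = 10360 \left(-135 + \frac{1}{\frac{1}{5}} \left(1 + \frac{1}{5}\right)\right) = 10360 \left(-135 + 5 \cdot \frac{6}{5}\right) = 10360 \left(-135 + 6\right) = 10360 \left(-129\right) = -1336440$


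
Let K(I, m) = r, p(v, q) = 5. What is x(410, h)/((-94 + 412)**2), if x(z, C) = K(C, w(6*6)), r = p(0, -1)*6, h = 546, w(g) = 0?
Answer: 5/16854 ≈ 0.00029667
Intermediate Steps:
r = 30 (r = 5*6 = 30)
K(I, m) = 30
x(z, C) = 30
x(410, h)/((-94 + 412)**2) = 30/((-94 + 412)**2) = 30/(318**2) = 30/101124 = 30*(1/101124) = 5/16854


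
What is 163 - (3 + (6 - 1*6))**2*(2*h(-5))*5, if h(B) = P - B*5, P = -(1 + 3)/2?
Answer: -1907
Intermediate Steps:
P = -2 (P = -1*4*(1/2) = -4*1/2 = -2)
h(B) = -2 - 5*B (h(B) = -2 - B*5 = -2 - 5*B)
163 - (3 + (6 - 1*6))**2*(2*h(-5))*5 = 163 - (3 + (6 - 1*6))**2*(2*(-2 - 5*(-5)))*5 = 163 - (3 + (6 - 6))**2*(2*(-2 + 25))*5 = 163 - (3 + 0)**2*(2*23)*5 = 163 - 3**2*46*5 = 163 - 9*46*5 = 163 - 414*5 = 163 - 1*2070 = 163 - 2070 = -1907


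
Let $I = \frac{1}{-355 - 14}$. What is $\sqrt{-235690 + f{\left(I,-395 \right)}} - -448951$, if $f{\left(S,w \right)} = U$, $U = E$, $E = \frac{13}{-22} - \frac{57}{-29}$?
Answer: $448951 + \frac{i \sqrt{95935640834}}{638} \approx 4.4895 \cdot 10^{5} + 485.48 i$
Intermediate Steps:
$I = - \frac{1}{369}$ ($I = \frac{1}{-369} = - \frac{1}{369} \approx -0.00271$)
$E = \frac{877}{638}$ ($E = 13 \left(- \frac{1}{22}\right) - - \frac{57}{29} = - \frac{13}{22} + \frac{57}{29} = \frac{877}{638} \approx 1.3746$)
$U = \frac{877}{638} \approx 1.3746$
$f{\left(S,w \right)} = \frac{877}{638}$
$\sqrt{-235690 + f{\left(I,-395 \right)}} - -448951 = \sqrt{-235690 + \frac{877}{638}} - -448951 = \sqrt{- \frac{150369343}{638}} + 448951 = \frac{i \sqrt{95935640834}}{638} + 448951 = 448951 + \frac{i \sqrt{95935640834}}{638}$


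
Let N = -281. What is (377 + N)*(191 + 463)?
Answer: 62784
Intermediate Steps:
(377 + N)*(191 + 463) = (377 - 281)*(191 + 463) = 96*654 = 62784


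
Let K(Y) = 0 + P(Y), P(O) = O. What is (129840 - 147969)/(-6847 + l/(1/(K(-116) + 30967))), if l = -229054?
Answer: 6043/2355517267 ≈ 2.5655e-6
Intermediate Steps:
K(Y) = Y (K(Y) = 0 + Y = Y)
(129840 - 147969)/(-6847 + l/(1/(K(-116) + 30967))) = (129840 - 147969)/(-6847 - 229054/(1/(-116 + 30967))) = -18129/(-6847 - 229054/(1/30851)) = -18129/(-6847 - 229054/1/30851) = -18129/(-6847 - 229054*30851) = -18129/(-6847 - 7066544954) = -18129/(-7066551801) = -18129*(-1/7066551801) = 6043/2355517267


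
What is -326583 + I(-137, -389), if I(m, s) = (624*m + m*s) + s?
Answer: -359167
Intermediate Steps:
I(m, s) = s + 624*m + m*s
-326583 + I(-137, -389) = -326583 + (-389 + 624*(-137) - 137*(-389)) = -326583 + (-389 - 85488 + 53293) = -326583 - 32584 = -359167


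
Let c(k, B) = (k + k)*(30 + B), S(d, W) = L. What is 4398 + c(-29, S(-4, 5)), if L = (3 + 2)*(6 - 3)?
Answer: 1788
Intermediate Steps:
L = 15 (L = 5*3 = 15)
S(d, W) = 15
c(k, B) = 2*k*(30 + B) (c(k, B) = (2*k)*(30 + B) = 2*k*(30 + B))
4398 + c(-29, S(-4, 5)) = 4398 + 2*(-29)*(30 + 15) = 4398 + 2*(-29)*45 = 4398 - 2610 = 1788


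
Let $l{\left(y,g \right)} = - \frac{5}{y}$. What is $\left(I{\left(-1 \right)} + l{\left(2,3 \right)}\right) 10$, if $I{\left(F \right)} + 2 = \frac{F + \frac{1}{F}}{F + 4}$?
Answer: $- \frac{155}{3} \approx -51.667$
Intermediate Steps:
$I{\left(F \right)} = -2 + \frac{F + \frac{1}{F}}{4 + F}$ ($I{\left(F \right)} = -2 + \frac{F + \frac{1}{F}}{F + 4} = -2 + \frac{F + \frac{1}{F}}{4 + F}$)
$\left(I{\left(-1 \right)} + l{\left(2,3 \right)}\right) 10 = \left(\frac{1 - \left(-1\right)^{2} - -8}{\left(-1\right) \left(4 - 1\right)} - \frac{5}{2}\right) 10 = \left(- \frac{1 - 1 + 8}{3} - \frac{5}{2}\right) 10 = \left(\left(-1\right) \frac{1}{3} \left(1 - 1 + 8\right) - \frac{5}{2}\right) 10 = \left(\left(-1\right) \frac{1}{3} \cdot 8 - \frac{5}{2}\right) 10 = \left(- \frac{8}{3} - \frac{5}{2}\right) 10 = \left(- \frac{31}{6}\right) 10 = - \frac{155}{3}$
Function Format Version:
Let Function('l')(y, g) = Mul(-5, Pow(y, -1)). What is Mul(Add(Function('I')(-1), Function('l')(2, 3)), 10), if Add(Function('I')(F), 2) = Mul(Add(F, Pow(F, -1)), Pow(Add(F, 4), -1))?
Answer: Rational(-155, 3) ≈ -51.667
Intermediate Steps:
Function('I')(F) = Add(-2, Mul(Pow(Add(4, F), -1), Add(F, Pow(F, -1)))) (Function('I')(F) = Add(-2, Mul(Add(F, Pow(F, -1)), Pow(Add(F, 4), -1))) = Add(-2, Mul(Add(F, Pow(F, -1)), Pow(Add(4, F), -1))) = Add(-2, Mul(Pow(Add(4, F), -1), Add(F, Pow(F, -1)))))
Mul(Add(Function('I')(-1), Function('l')(2, 3)), 10) = Mul(Add(Mul(Pow(-1, -1), Pow(Add(4, -1), -1), Add(1, Mul(-1, Pow(-1, 2)), Mul(-8, -1))), Mul(-5, Pow(2, -1))), 10) = Mul(Add(Mul(-1, Pow(3, -1), Add(1, Mul(-1, 1), 8)), Mul(-5, Rational(1, 2))), 10) = Mul(Add(Mul(-1, Rational(1, 3), Add(1, -1, 8)), Rational(-5, 2)), 10) = Mul(Add(Mul(-1, Rational(1, 3), 8), Rational(-5, 2)), 10) = Mul(Add(Rational(-8, 3), Rational(-5, 2)), 10) = Mul(Rational(-31, 6), 10) = Rational(-155, 3)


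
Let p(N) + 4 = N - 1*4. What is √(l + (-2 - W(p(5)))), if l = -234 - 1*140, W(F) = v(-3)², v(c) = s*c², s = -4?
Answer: 2*I*√418 ≈ 40.89*I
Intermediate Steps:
v(c) = -4*c²
p(N) = -8 + N (p(N) = -4 + (N - 1*4) = -4 + (N - 4) = -4 + (-4 + N) = -8 + N)
W(F) = 1296 (W(F) = (-4*(-3)²)² = (-4*9)² = (-36)² = 1296)
l = -374 (l = -234 - 140 = -374)
√(l + (-2 - W(p(5)))) = √(-374 + (-2 - 1*1296)) = √(-374 + (-2 - 1296)) = √(-374 - 1298) = √(-1672) = 2*I*√418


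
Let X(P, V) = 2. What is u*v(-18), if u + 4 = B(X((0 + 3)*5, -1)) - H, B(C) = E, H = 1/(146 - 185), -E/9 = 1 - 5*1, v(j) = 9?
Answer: 3747/13 ≈ 288.23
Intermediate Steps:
E = 36 (E = -9*(1 - 5*1) = -9*(1 - 5) = -9*(-4) = 36)
H = -1/39 (H = 1/(-39) = -1/39 ≈ -0.025641)
B(C) = 36
u = 1249/39 (u = -4 + (36 - 1*(-1/39)) = -4 + (36 + 1/39) = -4 + 1405/39 = 1249/39 ≈ 32.026)
u*v(-18) = (1249/39)*9 = 3747/13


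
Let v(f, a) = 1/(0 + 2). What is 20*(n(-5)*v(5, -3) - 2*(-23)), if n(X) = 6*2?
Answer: 1040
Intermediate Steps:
v(f, a) = ½ (v(f, a) = 1/2 = ½)
n(X) = 12
20*(n(-5)*v(5, -3) - 2*(-23)) = 20*(12*(½) - 2*(-23)) = 20*(6 + 46) = 20*52 = 1040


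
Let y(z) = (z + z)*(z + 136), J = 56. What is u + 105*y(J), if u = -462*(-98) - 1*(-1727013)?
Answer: 4030209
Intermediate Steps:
u = 1772289 (u = 45276 + 1727013 = 1772289)
y(z) = 2*z*(136 + z) (y(z) = (2*z)*(136 + z) = 2*z*(136 + z))
u + 105*y(J) = 1772289 + 105*(2*56*(136 + 56)) = 1772289 + 105*(2*56*192) = 1772289 + 105*21504 = 1772289 + 2257920 = 4030209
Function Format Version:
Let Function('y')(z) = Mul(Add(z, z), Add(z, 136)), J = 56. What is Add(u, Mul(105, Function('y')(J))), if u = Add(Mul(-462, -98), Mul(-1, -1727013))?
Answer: 4030209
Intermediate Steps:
u = 1772289 (u = Add(45276, 1727013) = 1772289)
Function('y')(z) = Mul(2, z, Add(136, z)) (Function('y')(z) = Mul(Mul(2, z), Add(136, z)) = Mul(2, z, Add(136, z)))
Add(u, Mul(105, Function('y')(J))) = Add(1772289, Mul(105, Mul(2, 56, Add(136, 56)))) = Add(1772289, Mul(105, Mul(2, 56, 192))) = Add(1772289, Mul(105, 21504)) = Add(1772289, 2257920) = 4030209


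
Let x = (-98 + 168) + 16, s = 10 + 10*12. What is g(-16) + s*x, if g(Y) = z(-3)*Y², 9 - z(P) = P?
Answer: 14252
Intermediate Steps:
z(P) = 9 - P
s = 130 (s = 10 + 120 = 130)
g(Y) = 12*Y² (g(Y) = (9 - 1*(-3))*Y² = (9 + 3)*Y² = 12*Y²)
x = 86 (x = 70 + 16 = 86)
g(-16) + s*x = 12*(-16)² + 130*86 = 12*256 + 11180 = 3072 + 11180 = 14252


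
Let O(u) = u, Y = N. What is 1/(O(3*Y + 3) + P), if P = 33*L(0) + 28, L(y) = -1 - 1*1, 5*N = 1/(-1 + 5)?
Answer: -20/697 ≈ -0.028694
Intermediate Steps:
N = 1/20 (N = 1/(5*(-1 + 5)) = (⅕)/4 = (⅕)*(¼) = 1/20 ≈ 0.050000)
Y = 1/20 ≈ 0.050000
L(y) = -2 (L(y) = -1 - 1 = -2)
P = -38 (P = 33*(-2) + 28 = -66 + 28 = -38)
1/(O(3*Y + 3) + P) = 1/((3*(1/20) + 3) - 38) = 1/((3/20 + 3) - 38) = 1/(63/20 - 38) = 1/(-697/20) = -20/697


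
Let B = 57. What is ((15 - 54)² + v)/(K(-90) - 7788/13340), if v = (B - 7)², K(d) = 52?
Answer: 13410035/171473 ≈ 78.205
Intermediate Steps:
v = 2500 (v = (57 - 7)² = 50² = 2500)
((15 - 54)² + v)/(K(-90) - 7788/13340) = ((15 - 54)² + 2500)/(52 - 7788/13340) = ((-39)² + 2500)/(52 - 7788*1/13340) = (1521 + 2500)/(52 - 1947/3335) = 4021/(171473/3335) = 4021*(3335/171473) = 13410035/171473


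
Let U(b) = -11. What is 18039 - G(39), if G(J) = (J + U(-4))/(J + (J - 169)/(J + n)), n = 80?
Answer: 81370597/4511 ≈ 18038.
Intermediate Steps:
G(J) = (-11 + J)/(J + (-169 + J)/(80 + J)) (G(J) = (J - 11)/(J + (J - 169)/(J + 80)) = (-11 + J)/(J + (-169 + J)/(80 + J)))
18039 - G(39) = 18039 - (-880 + 39² + 69*39)/(-169 + 39² + 81*39) = 18039 - (-880 + 1521 + 2691)/(-169 + 1521 + 3159) = 18039 - 3332/4511 = 81370597/4511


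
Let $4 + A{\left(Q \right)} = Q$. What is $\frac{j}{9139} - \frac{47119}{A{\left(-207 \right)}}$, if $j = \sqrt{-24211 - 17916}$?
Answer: $\frac{47119}{211} + \frac{i \sqrt{42127}}{9139} \approx 223.31 + 0.022459 i$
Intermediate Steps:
$j = i \sqrt{42127}$ ($j = \sqrt{-42127} = i \sqrt{42127} \approx 205.25 i$)
$A{\left(Q \right)} = -4 + Q$
$\frac{j}{9139} - \frac{47119}{A{\left(-207 \right)}} = \frac{i \sqrt{42127}}{9139} - \frac{47119}{-4 - 207} = i \sqrt{42127} \cdot \frac{1}{9139} - \frac{47119}{-211} = \frac{i \sqrt{42127}}{9139} - - \frac{47119}{211} = \frac{i \sqrt{42127}}{9139} + \frac{47119}{211} = \frac{47119}{211} + \frac{i \sqrt{42127}}{9139}$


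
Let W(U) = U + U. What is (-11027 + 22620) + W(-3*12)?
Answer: 11521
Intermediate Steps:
W(U) = 2*U
(-11027 + 22620) + W(-3*12) = (-11027 + 22620) + 2*(-3*12) = 11593 + 2*(-36) = 11593 - 72 = 11521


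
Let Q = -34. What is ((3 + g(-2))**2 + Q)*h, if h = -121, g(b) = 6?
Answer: -5687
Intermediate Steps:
((3 + g(-2))**2 + Q)*h = ((3 + 6)**2 - 34)*(-121) = (9**2 - 34)*(-121) = (81 - 34)*(-121) = 47*(-121) = -5687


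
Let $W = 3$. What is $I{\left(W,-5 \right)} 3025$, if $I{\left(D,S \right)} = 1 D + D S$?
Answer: $-36300$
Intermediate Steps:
$I{\left(D,S \right)} = D + D S$
$I{\left(W,-5 \right)} 3025 = 3 \left(1 - 5\right) 3025 = 3 \left(-4\right) 3025 = \left(-12\right) 3025 = -36300$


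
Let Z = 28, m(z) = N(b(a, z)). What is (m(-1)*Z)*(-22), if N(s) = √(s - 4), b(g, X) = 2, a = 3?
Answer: -616*I*√2 ≈ -871.16*I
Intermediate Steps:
N(s) = √(-4 + s)
m(z) = I*√2 (m(z) = √(-4 + 2) = √(-2) = I*√2)
(m(-1)*Z)*(-22) = ((I*√2)*28)*(-22) = (28*I*√2)*(-22) = -616*I*√2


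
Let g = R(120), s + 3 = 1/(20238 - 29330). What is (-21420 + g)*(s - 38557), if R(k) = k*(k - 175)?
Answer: 2455865584605/2273 ≈ 1.0805e+9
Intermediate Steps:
R(k) = k*(-175 + k)
s = -27277/9092 (s = -3 + 1/(20238 - 29330) = -3 + 1/(-9092) = -3 - 1/9092 = -27277/9092 ≈ -3.0001)
g = -6600 (g = 120*(-175 + 120) = 120*(-55) = -6600)
(-21420 + g)*(s - 38557) = (-21420 - 6600)*(-27277/9092 - 38557) = -28020*(-350587521/9092) = 2455865584605/2273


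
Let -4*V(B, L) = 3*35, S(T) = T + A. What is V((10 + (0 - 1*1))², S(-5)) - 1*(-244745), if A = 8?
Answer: 978875/4 ≈ 2.4472e+5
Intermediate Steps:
S(T) = 8 + T (S(T) = T + 8 = 8 + T)
V(B, L) = -105/4 (V(B, L) = -3*35/4 = -¼*105 = -105/4)
V((10 + (0 - 1*1))², S(-5)) - 1*(-244745) = -105/4 - 1*(-244745) = -105/4 + 244745 = 978875/4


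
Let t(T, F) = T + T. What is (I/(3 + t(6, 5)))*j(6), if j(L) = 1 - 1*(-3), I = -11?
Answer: -44/15 ≈ -2.9333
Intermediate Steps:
t(T, F) = 2*T
j(L) = 4 (j(L) = 1 + 3 = 4)
(I/(3 + t(6, 5)))*j(6) = (-11/(3 + 2*6))*4 = (-11/(3 + 12))*4 = (-11/15)*4 = ((1/15)*(-11))*4 = -11/15*4 = -44/15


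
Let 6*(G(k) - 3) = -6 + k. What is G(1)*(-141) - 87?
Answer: -785/2 ≈ -392.50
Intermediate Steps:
G(k) = 2 + k/6 (G(k) = 3 + (-6 + k)/6 = 3 + (-1 + k/6) = 2 + k/6)
G(1)*(-141) - 87 = (2 + (⅙)*1)*(-141) - 87 = (2 + ⅙)*(-141) - 87 = (13/6)*(-141) - 87 = -611/2 - 87 = -785/2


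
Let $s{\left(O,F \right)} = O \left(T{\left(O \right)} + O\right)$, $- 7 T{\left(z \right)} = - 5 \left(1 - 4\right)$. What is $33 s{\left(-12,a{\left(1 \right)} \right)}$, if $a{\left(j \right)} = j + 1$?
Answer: $\frac{39204}{7} \approx 5600.6$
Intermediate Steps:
$T{\left(z \right)} = - \frac{15}{7}$ ($T{\left(z \right)} = - \frac{\left(-5\right) \left(1 - 4\right)}{7} = - \frac{\left(-5\right) \left(-3\right)}{7} = \left(- \frac{1}{7}\right) 15 = - \frac{15}{7}$)
$a{\left(j \right)} = 1 + j$
$s{\left(O,F \right)} = O \left(- \frac{15}{7} + O\right)$
$33 s{\left(-12,a{\left(1 \right)} \right)} = 33 \cdot \frac{1}{7} \left(-12\right) \left(-15 + 7 \left(-12\right)\right) = 33 \cdot \frac{1}{7} \left(-12\right) \left(-15 - 84\right) = 33 \cdot \frac{1}{7} \left(-12\right) \left(-99\right) = 33 \cdot \frac{1188}{7} = \frac{39204}{7}$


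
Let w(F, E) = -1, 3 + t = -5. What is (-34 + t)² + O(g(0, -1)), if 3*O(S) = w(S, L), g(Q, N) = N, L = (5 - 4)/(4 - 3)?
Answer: 5291/3 ≈ 1763.7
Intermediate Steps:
t = -8 (t = -3 - 5 = -8)
L = 1 (L = 1/1 = 1*1 = 1)
O(S) = -⅓ (O(S) = (⅓)*(-1) = -⅓)
(-34 + t)² + O(g(0, -1)) = (-34 - 8)² - ⅓ = (-42)² - ⅓ = 1764 - ⅓ = 5291/3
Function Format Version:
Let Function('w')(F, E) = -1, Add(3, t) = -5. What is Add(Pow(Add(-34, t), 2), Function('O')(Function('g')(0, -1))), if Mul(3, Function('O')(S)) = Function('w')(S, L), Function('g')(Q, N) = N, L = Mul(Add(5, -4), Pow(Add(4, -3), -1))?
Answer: Rational(5291, 3) ≈ 1763.7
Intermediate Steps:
t = -8 (t = Add(-3, -5) = -8)
L = 1 (L = Mul(1, Pow(1, -1)) = Mul(1, 1) = 1)
Function('O')(S) = Rational(-1, 3) (Function('O')(S) = Mul(Rational(1, 3), -1) = Rational(-1, 3))
Add(Pow(Add(-34, t), 2), Function('O')(Function('g')(0, -1))) = Add(Pow(Add(-34, -8), 2), Rational(-1, 3)) = Add(Pow(-42, 2), Rational(-1, 3)) = Add(1764, Rational(-1, 3)) = Rational(5291, 3)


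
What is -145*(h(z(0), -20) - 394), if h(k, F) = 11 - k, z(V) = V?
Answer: 55535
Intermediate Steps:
-145*(h(z(0), -20) - 394) = -145*((11 - 1*0) - 394) = -145*((11 + 0) - 394) = -145*(11 - 394) = -145*(-383) = 55535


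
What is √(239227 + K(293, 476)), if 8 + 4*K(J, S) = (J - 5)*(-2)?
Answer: √239081 ≈ 488.96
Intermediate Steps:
K(J, S) = ½ - J/2 (K(J, S) = -2 + ((J - 5)*(-2))/4 = -2 + ((-5 + J)*(-2))/4 = -2 + (10 - 2*J)/4 = -2 + (5/2 - J/2) = ½ - J/2)
√(239227 + K(293, 476)) = √(239227 + (½ - ½*293)) = √(239227 + (½ - 293/2)) = √(239227 - 146) = √239081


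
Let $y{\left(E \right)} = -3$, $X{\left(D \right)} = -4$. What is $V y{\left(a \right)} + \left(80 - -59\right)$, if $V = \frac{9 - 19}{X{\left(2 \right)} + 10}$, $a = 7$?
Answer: $144$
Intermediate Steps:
$V = - \frac{5}{3}$ ($V = \frac{9 - 19}{-4 + 10} = - \frac{10}{6} = \left(-10\right) \frac{1}{6} = - \frac{5}{3} \approx -1.6667$)
$V y{\left(a \right)} + \left(80 - -59\right) = \left(- \frac{5}{3}\right) \left(-3\right) + \left(80 - -59\right) = 5 + \left(80 + 59\right) = 5 + 139 = 144$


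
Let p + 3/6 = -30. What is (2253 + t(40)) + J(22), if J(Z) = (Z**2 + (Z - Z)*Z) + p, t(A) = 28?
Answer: 5469/2 ≈ 2734.5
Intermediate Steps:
p = -61/2 (p = -1/2 - 30 = -61/2 ≈ -30.500)
J(Z) = -61/2 + Z**2 (J(Z) = (Z**2 + (Z - Z)*Z) - 61/2 = (Z**2 + 0*Z) - 61/2 = (Z**2 + 0) - 61/2 = Z**2 - 61/2 = -61/2 + Z**2)
(2253 + t(40)) + J(22) = (2253 + 28) + (-61/2 + 22**2) = 2281 + (-61/2 + 484) = 2281 + 907/2 = 5469/2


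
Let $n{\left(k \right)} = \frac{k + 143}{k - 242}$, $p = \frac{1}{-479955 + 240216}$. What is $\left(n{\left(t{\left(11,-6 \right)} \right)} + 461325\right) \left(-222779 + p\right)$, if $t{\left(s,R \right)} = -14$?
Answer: $- \frac{1051255232859226737}{10228864} \approx -1.0277 \cdot 10^{11}$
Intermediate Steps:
$p = - \frac{1}{239739}$ ($p = \frac{1}{-239739} = - \frac{1}{239739} \approx -4.1712 \cdot 10^{-6}$)
$n{\left(k \right)} = \frac{143 + k}{-242 + k}$
$\left(n{\left(t{\left(11,-6 \right)} \right)} + 461325\right) \left(-222779 + p\right) = \left(\frac{143 - 14}{-242 - 14} + 461325\right) \left(-222779 - \frac{1}{239739}\right) = \left(\frac{1}{-256} \cdot 129 + 461325\right) \left(- \frac{53408814682}{239739}\right) = \left(\left(- \frac{1}{256}\right) 129 + 461325\right) \left(- \frac{53408814682}{239739}\right) = \left(- \frac{129}{256} + 461325\right) \left(- \frac{53408814682}{239739}\right) = \frac{118099071}{256} \left(- \frac{53408814682}{239739}\right) = - \frac{1051255232859226737}{10228864}$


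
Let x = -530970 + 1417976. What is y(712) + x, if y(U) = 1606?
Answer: 888612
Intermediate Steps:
x = 887006
y(712) + x = 1606 + 887006 = 888612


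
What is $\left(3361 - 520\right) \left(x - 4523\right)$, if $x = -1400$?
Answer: $-16827243$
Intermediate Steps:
$\left(3361 - 520\right) \left(x - 4523\right) = \left(3361 - 520\right) \left(-1400 - 4523\right) = 2841 \left(-5923\right) = -16827243$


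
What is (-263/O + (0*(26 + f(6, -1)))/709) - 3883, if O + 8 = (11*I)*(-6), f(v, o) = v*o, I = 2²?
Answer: -1055913/272 ≈ -3882.0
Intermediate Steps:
I = 4
f(v, o) = o*v
O = -272 (O = -8 + (11*4)*(-6) = -8 + 44*(-6) = -8 - 264 = -272)
(-263/O + (0*(26 + f(6, -1)))/709) - 3883 = (-263/(-272) + (0*(26 - 1*6))/709) - 3883 = (-263*(-1/272) + (0*(26 - 6))*(1/709)) - 3883 = (263/272 + (0*20)*(1/709)) - 3883 = (263/272 + 0*(1/709)) - 3883 = (263/272 + 0) - 3883 = 263/272 - 3883 = -1055913/272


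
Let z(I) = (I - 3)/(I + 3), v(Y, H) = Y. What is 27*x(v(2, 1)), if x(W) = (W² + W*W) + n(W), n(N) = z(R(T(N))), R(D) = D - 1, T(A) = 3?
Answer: 1053/5 ≈ 210.60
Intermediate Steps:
R(D) = -1 + D
z(I) = (-3 + I)/(3 + I)
n(N) = -⅕ (n(N) = (-3 + (-1 + 3))/(3 + (-1 + 3)) = (-3 + 2)/(3 + 2) = -1/5 = (⅕)*(-1) = -⅕)
x(W) = -⅕ + 2*W² (x(W) = (W² + W*W) - ⅕ = (W² + W²) - ⅕ = 2*W² - ⅕ = -⅕ + 2*W²)
27*x(v(2, 1)) = 27*(-⅕ + 2*2²) = 27*(-⅕ + 2*4) = 27*(-⅕ + 8) = 27*(39/5) = 1053/5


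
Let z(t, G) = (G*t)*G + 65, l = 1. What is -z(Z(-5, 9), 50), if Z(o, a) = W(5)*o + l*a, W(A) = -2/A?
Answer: -27565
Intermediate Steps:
Z(o, a) = a - 2*o/5 (Z(o, a) = (-2/5)*o + 1*a = (-2*⅕)*o + a = -2*o/5 + a = a - 2*o/5)
z(t, G) = 65 + t*G² (z(t, G) = t*G² + 65 = 65 + t*G²)
-z(Z(-5, 9), 50) = -(65 + (9 - ⅖*(-5))*50²) = -(65 + (9 + 2)*2500) = -(65 + 11*2500) = -(65 + 27500) = -1*27565 = -27565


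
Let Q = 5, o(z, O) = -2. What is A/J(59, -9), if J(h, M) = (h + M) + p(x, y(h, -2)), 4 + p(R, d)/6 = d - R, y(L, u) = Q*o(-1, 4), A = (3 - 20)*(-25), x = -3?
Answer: -425/16 ≈ -26.563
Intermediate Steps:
A = 425 (A = -17*(-25) = 425)
y(L, u) = -10 (y(L, u) = 5*(-2) = -10)
p(R, d) = -24 - 6*R + 6*d (p(R, d) = -24 + 6*(d - R) = -24 + (-6*R + 6*d) = -24 - 6*R + 6*d)
J(h, M) = -66 + M + h (J(h, M) = (h + M) + (-24 - 6*(-3) + 6*(-10)) = (M + h) + (-24 + 18 - 60) = (M + h) - 66 = -66 + M + h)
A/J(59, -9) = 425/(-66 - 9 + 59) = 425/(-16) = 425*(-1/16) = -425/16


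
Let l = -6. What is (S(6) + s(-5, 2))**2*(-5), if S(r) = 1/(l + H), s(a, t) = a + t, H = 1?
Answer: -256/5 ≈ -51.200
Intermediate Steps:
S(r) = -1/5 (S(r) = 1/(-6 + 1) = 1/(-5) = -1/5)
(S(6) + s(-5, 2))**2*(-5) = (-1/5 + (-5 + 2))**2*(-5) = (-1/5 - 3)**2*(-5) = (-16/5)**2*(-5) = (256/25)*(-5) = -256/5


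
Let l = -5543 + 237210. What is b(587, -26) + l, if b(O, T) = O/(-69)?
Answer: 15984436/69 ≈ 2.3166e+5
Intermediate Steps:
b(O, T) = -O/69 (b(O, T) = O*(-1/69) = -O/69)
l = 231667
b(587, -26) + l = -1/69*587 + 231667 = -587/69 + 231667 = 15984436/69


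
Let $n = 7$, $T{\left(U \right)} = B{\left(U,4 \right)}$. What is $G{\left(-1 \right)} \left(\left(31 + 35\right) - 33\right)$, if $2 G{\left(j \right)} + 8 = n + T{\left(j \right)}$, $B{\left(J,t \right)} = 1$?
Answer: $0$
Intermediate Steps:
$T{\left(U \right)} = 1$
$G{\left(j \right)} = 0$ ($G{\left(j \right)} = -4 + \frac{7 + 1}{2} = -4 + \frac{1}{2} \cdot 8 = -4 + 4 = 0$)
$G{\left(-1 \right)} \left(\left(31 + 35\right) - 33\right) = 0 \left(\left(31 + 35\right) - 33\right) = 0 \left(66 - 33\right) = 0 \cdot 33 = 0$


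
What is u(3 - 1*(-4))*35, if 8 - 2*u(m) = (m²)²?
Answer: -83755/2 ≈ -41878.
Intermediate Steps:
u(m) = 4 - m⁴/2
u(3 - 1*(-4))*35 = (4 - (3 - 1*(-4))⁴/2)*35 = (4 - (3 + 4)⁴/2)*35 = (4 - ½*7⁴)*35 = (4 - ½*2401)*35 = (4 - 2401/2)*35 = -2393/2*35 = -83755/2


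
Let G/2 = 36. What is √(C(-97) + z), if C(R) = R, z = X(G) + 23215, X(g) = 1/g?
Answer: √3328994/12 ≈ 152.05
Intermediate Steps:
G = 72 (G = 2*36 = 72)
z = 1671481/72 (z = 1/72 + 23215 = 1671481/72 ≈ 23215.)
√(C(-97) + z) = √(-97 + 1671481/72) = √(1664497/72) = √3328994/12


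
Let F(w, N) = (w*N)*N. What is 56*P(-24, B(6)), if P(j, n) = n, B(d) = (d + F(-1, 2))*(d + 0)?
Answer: 672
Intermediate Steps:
F(w, N) = w*N² (F(w, N) = (N*w)*N = w*N²)
B(d) = d*(-4 + d) (B(d) = (d - 1*2²)*(d + 0) = (d - 1*4)*d = (d - 4)*d = (-4 + d)*d = d*(-4 + d))
56*P(-24, B(6)) = 56*(6*(-4 + 6)) = 56*(6*2) = 56*12 = 672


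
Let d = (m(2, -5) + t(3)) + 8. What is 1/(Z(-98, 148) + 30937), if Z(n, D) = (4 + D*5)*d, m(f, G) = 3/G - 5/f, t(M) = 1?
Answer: 5/176633 ≈ 2.8307e-5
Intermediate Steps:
m(f, G) = -5/f + 3/G
d = 59/10 (d = ((-5/2 + 3/(-5)) + 1) + 8 = ((-5*½ + 3*(-⅕)) + 1) + 8 = ((-5/2 - ⅗) + 1) + 8 = (-31/10 + 1) + 8 = -21/10 + 8 = 59/10 ≈ 5.9000)
Z(n, D) = 118/5 + 59*D/2 (Z(n, D) = (4 + D*5)*(59/10) = (4 + 5*D)*(59/10) = 118/5 + 59*D/2)
1/(Z(-98, 148) + 30937) = 1/((118/5 + (59/2)*148) + 30937) = 1/((118/5 + 4366) + 30937) = 1/(21948/5 + 30937) = 1/(176633/5) = 5/176633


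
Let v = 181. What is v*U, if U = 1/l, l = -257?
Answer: -181/257 ≈ -0.70428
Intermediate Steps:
U = -1/257 (U = 1/(-257) = -1/257 ≈ -0.0038911)
v*U = 181*(-1/257) = -181/257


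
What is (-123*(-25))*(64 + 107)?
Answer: 525825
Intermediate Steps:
(-123*(-25))*(64 + 107) = 3075*171 = 525825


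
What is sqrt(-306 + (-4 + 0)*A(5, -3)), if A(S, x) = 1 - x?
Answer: I*sqrt(322) ≈ 17.944*I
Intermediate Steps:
sqrt(-306 + (-4 + 0)*A(5, -3)) = sqrt(-306 + (-4 + 0)*(1 - 1*(-3))) = sqrt(-306 - 4*(1 + 3)) = sqrt(-306 - 4*4) = sqrt(-306 - 16) = sqrt(-322) = I*sqrt(322)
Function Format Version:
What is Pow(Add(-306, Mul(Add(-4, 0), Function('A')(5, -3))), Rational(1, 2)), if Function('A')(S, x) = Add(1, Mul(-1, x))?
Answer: Mul(I, Pow(322, Rational(1, 2))) ≈ Mul(17.944, I)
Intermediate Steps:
Pow(Add(-306, Mul(Add(-4, 0), Function('A')(5, -3))), Rational(1, 2)) = Pow(Add(-306, Mul(Add(-4, 0), Add(1, Mul(-1, -3)))), Rational(1, 2)) = Pow(Add(-306, Mul(-4, Add(1, 3))), Rational(1, 2)) = Pow(Add(-306, Mul(-4, 4)), Rational(1, 2)) = Pow(Add(-306, -16), Rational(1, 2)) = Pow(-322, Rational(1, 2)) = Mul(I, Pow(322, Rational(1, 2)))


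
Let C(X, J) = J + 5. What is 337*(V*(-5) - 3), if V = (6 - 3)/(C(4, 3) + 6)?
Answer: -19209/14 ≈ -1372.1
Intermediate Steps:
C(X, J) = 5 + J
V = 3/14 (V = (6 - 3)/((5 + 3) + 6) = 3/(8 + 6) = 3/14 ≈ 0.21429)
337*(V*(-5) - 3) = 337*((3/14)*(-5) - 3) = 337*(-15/14 - 3) = 337*(-57/14) = -19209/14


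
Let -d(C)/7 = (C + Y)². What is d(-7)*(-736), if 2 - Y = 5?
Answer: 515200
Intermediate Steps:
Y = -3 (Y = 2 - 1*5 = 2 - 5 = -3)
d(C) = -7*(-3 + C)² (d(C) = -7*(C - 3)² = -7*(-3 + C)²)
d(-7)*(-736) = -7*(-3 - 7)²*(-736) = -7*(-10)²*(-736) = -7*100*(-736) = -700*(-736) = 515200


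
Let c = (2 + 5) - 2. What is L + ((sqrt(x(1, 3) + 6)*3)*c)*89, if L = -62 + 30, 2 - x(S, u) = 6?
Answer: -32 + 1335*sqrt(2) ≈ 1856.0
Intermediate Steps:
x(S, u) = -4 (x(S, u) = 2 - 1*6 = 2 - 6 = -4)
c = 5 (c = 7 - 2 = 5)
L = -32
L + ((sqrt(x(1, 3) + 6)*3)*c)*89 = -32 + ((sqrt(-4 + 6)*3)*5)*89 = -32 + ((sqrt(2)*3)*5)*89 = -32 + ((3*sqrt(2))*5)*89 = -32 + (15*sqrt(2))*89 = -32 + 1335*sqrt(2)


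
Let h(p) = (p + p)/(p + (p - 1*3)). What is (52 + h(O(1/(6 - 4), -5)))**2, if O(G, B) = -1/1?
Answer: 68644/25 ≈ 2745.8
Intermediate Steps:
O(G, B) = -1 (O(G, B) = -1*1 = -1)
h(p) = 2*p/(-3 + 2*p) (h(p) = (2*p)/(p + (p - 3)) = (2*p)/(p + (-3 + p)) = (2*p)/(-3 + 2*p) = 2*p/(-3 + 2*p))
(52 + h(O(1/(6 - 4), -5)))**2 = (52 + 2*(-1)/(-3 + 2*(-1)))**2 = (52 + 2*(-1)/(-3 - 2))**2 = (52 + 2*(-1)/(-5))**2 = (52 + 2*(-1)*(-1/5))**2 = (52 + 2/5)**2 = (262/5)**2 = 68644/25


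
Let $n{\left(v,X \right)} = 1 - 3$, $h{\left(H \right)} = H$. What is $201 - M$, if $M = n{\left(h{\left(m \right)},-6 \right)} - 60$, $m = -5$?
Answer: $263$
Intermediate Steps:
$n{\left(v,X \right)} = -2$ ($n{\left(v,X \right)} = 1 - 3 = -2$)
$M = -62$ ($M = -2 - 60 = -62$)
$201 - M = 201 - -62 = 201 + 62 = 263$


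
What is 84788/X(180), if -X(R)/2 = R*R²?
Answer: -21197/2916000 ≈ -0.0072692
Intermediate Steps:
X(R) = -2*R³ (X(R) = -2*R*R² = -2*R³)
84788/X(180) = 84788/((-2*180³)) = 84788/((-2*5832000)) = 84788/(-11664000) = 84788*(-1/11664000) = -21197/2916000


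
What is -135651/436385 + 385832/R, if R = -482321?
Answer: -233798623291/210477649585 ≈ -1.1108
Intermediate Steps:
-135651/436385 + 385832/R = -135651/436385 + 385832/(-482321) = -135651*1/436385 + 385832*(-1/482321) = -135651/436385 - 385832/482321 = -233798623291/210477649585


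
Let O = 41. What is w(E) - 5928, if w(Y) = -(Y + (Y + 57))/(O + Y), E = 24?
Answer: -77085/13 ≈ -5929.6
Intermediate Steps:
w(Y) = -(57 + 2*Y)/(41 + Y) (w(Y) = -(Y + (Y + 57))/(41 + Y) = -(Y + (57 + Y))/(41 + Y) = -(57 + 2*Y)/(41 + Y))
w(E) - 5928 = (-57 - 2*24)/(41 + 24) - 5928 = (-57 - 48)/65 - 5928 = (1/65)*(-105) - 5928 = -21/13 - 5928 = -77085/13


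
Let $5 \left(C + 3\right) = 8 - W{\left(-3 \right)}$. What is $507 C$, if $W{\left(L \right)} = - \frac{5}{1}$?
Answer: $- \frac{1014}{5} \approx -202.8$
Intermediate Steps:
$W{\left(L \right)} = -5$ ($W{\left(L \right)} = \left(-5\right) 1 = -5$)
$C = - \frac{2}{5}$ ($C = -3 + \frac{8 - -5}{5} = -3 + \frac{8 + 5}{5} = -3 + \frac{1}{5} \cdot 13 = -3 + \frac{13}{5} = - \frac{2}{5} \approx -0.4$)
$507 C = 507 \left(- \frac{2}{5}\right) = - \frac{1014}{5}$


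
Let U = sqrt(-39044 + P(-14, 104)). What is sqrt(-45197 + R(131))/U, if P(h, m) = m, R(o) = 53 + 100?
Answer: sqrt(109625835)/9735 ≈ 1.0755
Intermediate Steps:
R(o) = 153
U = 2*I*sqrt(9735) (U = sqrt(-39044 + 104) = sqrt(-38940) = 2*I*sqrt(9735) ≈ 197.33*I)
sqrt(-45197 + R(131))/U = sqrt(-45197 + 153)/((2*I*sqrt(9735))) = sqrt(-45044)*(-I*sqrt(9735)/19470) = (2*I*sqrt(11261))*(-I*sqrt(9735)/19470) = sqrt(109625835)/9735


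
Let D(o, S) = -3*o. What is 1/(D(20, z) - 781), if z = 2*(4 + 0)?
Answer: -1/841 ≈ -0.0011891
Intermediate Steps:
z = 8 (z = 2*4 = 8)
1/(D(20, z) - 781) = 1/(-3*20 - 781) = 1/(-60 - 781) = 1/(-841) = -1/841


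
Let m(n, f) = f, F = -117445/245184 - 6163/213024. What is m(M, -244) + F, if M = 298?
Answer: -44342598327/181354432 ≈ -244.51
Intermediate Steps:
F = -92116919/181354432 (F = -117445*1/245184 - 6163*1/213024 = -117445/245184 - 6163/213024 = -92116919/181354432 ≈ -0.50794)
m(M, -244) + F = -244 - 92116919/181354432 = -44342598327/181354432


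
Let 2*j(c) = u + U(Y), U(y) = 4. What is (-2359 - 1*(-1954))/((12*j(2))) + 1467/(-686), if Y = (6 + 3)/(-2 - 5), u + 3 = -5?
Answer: 40437/2744 ≈ 14.737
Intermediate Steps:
u = -8 (u = -3 - 5 = -8)
Y = -9/7 (Y = 9/(-7) = 9*(-⅐) = -9/7 ≈ -1.2857)
j(c) = -2 (j(c) = (-8 + 4)/2 = (½)*(-4) = -2)
(-2359 - 1*(-1954))/((12*j(2))) + 1467/(-686) = (-2359 - 1*(-1954))/((12*(-2))) + 1467/(-686) = (-2359 + 1954)/(-24) + 1467*(-1/686) = -405*(-1/24) - 1467/686 = 135/8 - 1467/686 = 40437/2744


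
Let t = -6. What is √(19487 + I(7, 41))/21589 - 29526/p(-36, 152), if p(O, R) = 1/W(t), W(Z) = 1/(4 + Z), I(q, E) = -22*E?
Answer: 14763 + 3*√2065/21589 ≈ 14763.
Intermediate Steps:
p(O, R) = -2 (p(O, R) = 1/(1/(4 - 6)) = 1/(1/(-2)) = 1/(-½) = -2)
√(19487 + I(7, 41))/21589 - 29526/p(-36, 152) = √(19487 - 22*41)/21589 - 29526/(-2) = √(19487 - 902)*(1/21589) - 29526*(-½) = √18585*(1/21589) + 14763 = (3*√2065)*(1/21589) + 14763 = 3*√2065/21589 + 14763 = 14763 + 3*√2065/21589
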